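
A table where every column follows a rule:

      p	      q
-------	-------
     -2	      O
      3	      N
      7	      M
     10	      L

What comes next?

Column p goes -2, 3, 7, 10 → 12 (differences are 5, 4, 3, … (decreasing by 1 each time)).
For the column q, letters move back 1 place in the alphabet: O, N, M, L → K.
Combining the parts gives 12  K.

12  K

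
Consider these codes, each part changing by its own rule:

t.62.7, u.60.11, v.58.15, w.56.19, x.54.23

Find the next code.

Letter — letters move forward 1 place in the alphabet: t, u, v, w, x → y.
For the second component, −2 each step: 62, 60, 58, 56, 54 → 52.
Third component: +4 each step, so 7, 11, 15, 19, 23 → 27.
Putting it together: y.52.27.

y.52.27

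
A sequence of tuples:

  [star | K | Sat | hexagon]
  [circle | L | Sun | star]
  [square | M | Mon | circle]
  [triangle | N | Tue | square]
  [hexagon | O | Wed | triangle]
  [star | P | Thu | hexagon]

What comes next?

For the first shape, repeats star → circle → square → triangle → hexagon: star, circle, square, triangle, hexagon, star → circle.
Letter: K, L, M, N, O, P → Q (letters move forward 1 place in the alphabet).
Day goes Sat, Sun, Mon, Tue, Wed, Thu → Fri (runs through the weekdays Mon→Sun).
For the second shape, repeats hexagon → star → circle → square → triangle: hexagon, star, circle, square, triangle, hexagon → star.
Combining the parts gives [circle | Q | Fri | star].

[circle | Q | Fri | star]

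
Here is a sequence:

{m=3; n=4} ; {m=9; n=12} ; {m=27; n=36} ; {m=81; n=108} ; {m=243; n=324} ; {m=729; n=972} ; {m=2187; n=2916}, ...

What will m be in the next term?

For the m, ×3 each step: 3, 9, 27, 81, 243, 729, 2187 → 6561.

6561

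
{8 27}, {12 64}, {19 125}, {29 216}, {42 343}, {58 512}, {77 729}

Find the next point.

First component: 8, 12, 19, 29, 42, 58, 77 → 99 (differences are 4, 7, 10, … (increasing by 3 each time)).
Second component: perfect cubes: 3³, 4³, 5³, …, so 27, 64, 125, 216, 343, 512, 729 → 1000.
Putting it together: {99 1000}.

{99 1000}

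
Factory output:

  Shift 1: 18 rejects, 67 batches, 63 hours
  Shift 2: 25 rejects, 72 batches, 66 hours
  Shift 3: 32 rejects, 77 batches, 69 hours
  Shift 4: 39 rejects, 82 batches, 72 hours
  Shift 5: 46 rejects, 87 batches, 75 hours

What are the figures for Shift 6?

53 rejects, 92 batches, 78 hours

Rejects: 18, 25, 32, 39, 46 → 53 (+7 each step).
Batches goes 67, 72, 77, 82, 87 → 92 (+5 each step).
Hours — +3 each step: 63, 66, 69, 72, 75 → 78.
Combining the parts gives 53 rejects, 92 batches, 78 hours.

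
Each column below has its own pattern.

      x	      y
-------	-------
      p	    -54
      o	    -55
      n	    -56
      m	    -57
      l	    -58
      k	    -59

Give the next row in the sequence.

j  -60

Column x: letters move back 1 place in the alphabet; p, o, n, m, l, k → j.
Column y goes -54, -55, -56, -57, -58, -59 → -60 (−1 each step).
Combining the parts gives j  -60.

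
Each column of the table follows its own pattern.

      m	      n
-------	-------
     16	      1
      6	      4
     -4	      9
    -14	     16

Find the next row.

Column m goes 16, 6, -4, -14 → -24 (−10 each step).
Column n: perfect squares: 1², 2², 3², …, so 1, 4, 9, 16 → 25.
So the next row is -24  25.

-24  25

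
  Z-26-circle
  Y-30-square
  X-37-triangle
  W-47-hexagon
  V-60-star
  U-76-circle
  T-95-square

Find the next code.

Letter: Z, Y, X, W, V, U, T → S (letters move back 1 place in the alphabet).
Second component goes 26, 30, 37, 47, 60, 76, 95 → 117 (differences are 4, 7, 10, … (increasing by 3 each time)).
Shape: circle, square, triangle, hexagon, star, circle, square → triangle (repeats circle → square → triangle → hexagon → star).
So the next code is S-117-triangle.

S-117-triangle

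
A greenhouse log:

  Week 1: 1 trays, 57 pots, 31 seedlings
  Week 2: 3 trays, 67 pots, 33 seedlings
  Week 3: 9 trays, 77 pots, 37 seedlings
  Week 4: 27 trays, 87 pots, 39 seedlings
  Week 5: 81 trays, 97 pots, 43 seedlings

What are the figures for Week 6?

Trays goes 1, 3, 9, 27, 81 → 243 (×3 each step).
Pots: +10 each step, so 57, 67, 77, 87, 97 → 107.
For the seedlings, alternating steps +2, +4, +2, +4, …: 31, 33, 37, 39, 43 → 45.
Combining the parts gives 243 trays, 107 pots, 45 seedlings.

243 trays, 107 pots, 45 seedlings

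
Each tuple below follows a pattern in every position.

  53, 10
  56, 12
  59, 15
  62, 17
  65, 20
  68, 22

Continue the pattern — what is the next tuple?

First coordinate: +3 each step; 53, 56, 59, 62, 65, 68 → 71.
For the second coordinate, alternating steps +2, +3, +2, +3, …: 10, 12, 15, 17, 20, 22 → 25.
So the next tuple is 71, 25.

71, 25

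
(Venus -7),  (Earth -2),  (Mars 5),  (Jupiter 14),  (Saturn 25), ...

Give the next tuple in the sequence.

(Uranus 38)

Planet: runs through the planets Mercury→Neptune, so Venus, Earth, Mars, Jupiter, Saturn → Uranus.
For the second component, differences are 5, 7, 9, … (increasing by 2 each time): -7, -2, 5, 14, 25 → 38.
So the next tuple is (Uranus 38).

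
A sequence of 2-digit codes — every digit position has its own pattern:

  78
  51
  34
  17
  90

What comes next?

73

First digit: −2 each step, mod 10, so 7, 5, 3, 1, 9 → 7.
Second digit: +3 each step, mod 10; 8, 1, 4, 7, 0 → 3.
Putting it together: 73.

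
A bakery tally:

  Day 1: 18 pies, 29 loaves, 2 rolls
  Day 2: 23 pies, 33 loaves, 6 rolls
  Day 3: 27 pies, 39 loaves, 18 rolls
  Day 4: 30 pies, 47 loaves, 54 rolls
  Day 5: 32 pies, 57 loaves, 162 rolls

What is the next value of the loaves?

For the loaves, differences are 4, 6, 8, … (increasing by 2 each time): 29, 33, 39, 47, 57 → 69.

69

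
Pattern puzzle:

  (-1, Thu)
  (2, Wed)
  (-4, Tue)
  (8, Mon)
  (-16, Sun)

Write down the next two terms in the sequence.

First component: ×(-2) each step, so -1, 2, -4, 8, -16 → 32 → -64.
Day: Thu, Wed, Tue, Mon, Sun → Sat → Fri (runs backward through the weekdays Mon→Sun).
So the next two terms are (32, Sat) and (-64, Fri).

(32, Sat), (-64, Fri)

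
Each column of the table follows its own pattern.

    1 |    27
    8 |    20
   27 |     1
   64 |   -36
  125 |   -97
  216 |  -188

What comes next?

First component: 1, 8, 27, 64, 125, 216 → 343 (perfect cubes: 1³, 2³, 3³, …).
Second component goes 27, 20, 1, -36, -97, -188 → -315 (together with the first component always sums to 28).
So the next line is 343  -315.

343  -315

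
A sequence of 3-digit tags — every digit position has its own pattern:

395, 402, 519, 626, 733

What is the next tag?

For the first digit, +1 each step, mod 10: 3, 4, 5, 6, 7 → 8.
Second digit — +1 each step, mod 10: 9, 0, 1, 2, 3 → 4.
For the third digit, −3 each step, mod 10: 5, 2, 9, 6, 3 → 0.
Putting it together: 840.

840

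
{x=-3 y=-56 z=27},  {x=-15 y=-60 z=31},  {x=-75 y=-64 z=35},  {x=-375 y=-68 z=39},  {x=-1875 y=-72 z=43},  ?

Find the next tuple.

{x=-9375 y=-76 z=47}

X: ×5 each step; -3, -15, -75, -375, -1875 → -9375.
Y: −4 each step, so -56, -60, -64, -68, -72 → -76.
Z: 27, 31, 35, 39, 43 → 47 (together with the y always sums to -29).
Combining the parts gives {x=-9375 y=-76 z=47}.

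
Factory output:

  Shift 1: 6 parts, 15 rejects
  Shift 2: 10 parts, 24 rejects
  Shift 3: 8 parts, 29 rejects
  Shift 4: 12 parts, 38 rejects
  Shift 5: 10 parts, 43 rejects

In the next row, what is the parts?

14

Parts goes 6, 10, 8, 12, 10 → 14 (alternating steps +4, −2, +4, −2, …).
Rejects: 15, 24, 29, 38, 43 → 52 (alternating steps +9, +5, +9, +5, …).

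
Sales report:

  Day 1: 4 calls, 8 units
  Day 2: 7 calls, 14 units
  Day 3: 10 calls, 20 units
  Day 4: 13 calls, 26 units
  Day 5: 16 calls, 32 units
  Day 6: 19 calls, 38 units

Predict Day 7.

22 calls, 44 units

Calls: +3 each step, so 4, 7, 10, 13, 16, 19 → 22.
For the units, always 2 × the calls: 8, 14, 20, 26, 32, 38 → 44.
Putting it together: 22 calls, 44 units.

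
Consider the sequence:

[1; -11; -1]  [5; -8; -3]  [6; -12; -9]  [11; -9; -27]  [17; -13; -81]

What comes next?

First part goes 1, 5, 6, 11, 17 → 28 (each term is the sum of the two before it).
Second part: alternating steps +3, −4, +3, −4, …, so -11, -8, -12, -9, -13 → -10.
Third part goes -1, -3, -9, -27, -81 → -243 (×3 each step).
So the next term is [28; -10; -243].

[28; -10; -243]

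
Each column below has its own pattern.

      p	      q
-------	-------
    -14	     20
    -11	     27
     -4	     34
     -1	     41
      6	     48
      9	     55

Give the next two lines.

Column p — alternating steps +3, +7, +3, +7, …: -14, -11, -4, -1, 6, 9 → 16 → 19.
Column q — +7 each step: 20, 27, 34, 41, 48, 55 → 62 → 69.
Putting the parts together: 16  62 and then 19  69.

16  62; 19  69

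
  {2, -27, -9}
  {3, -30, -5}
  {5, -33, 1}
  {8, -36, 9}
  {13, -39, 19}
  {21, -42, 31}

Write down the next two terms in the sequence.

First entry: each term is the sum of the two before it, so 2, 3, 5, 8, 13, 21 → 34 → 55.
Second entry: −3 each step, so -27, -30, -33, -36, -39, -42 → -45 → -48.
Third entry: -9, -5, 1, 9, 19, 31 → 45 → 61 (differences are 4, 6, 8, … (increasing by 2 each time)).
So the next two terms are {34, -45, 45} and {55, -48, 61}.

{34, -45, 45}, {55, -48, 61}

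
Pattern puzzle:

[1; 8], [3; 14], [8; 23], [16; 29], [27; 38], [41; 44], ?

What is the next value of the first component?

For the first component, differences are 2, 5, 8, … (increasing by 3 each time): 1, 3, 8, 16, 27, 41 → 58.

58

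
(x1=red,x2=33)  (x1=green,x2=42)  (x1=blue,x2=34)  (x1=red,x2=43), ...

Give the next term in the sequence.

(x1=green,x2=35)

X1: repeats red → green → blue; red, green, blue, red → green.
X2: alternating steps +9, −8, +9, −8, …, so 33, 42, 34, 43 → 35.
So the next term is (x1=green,x2=35).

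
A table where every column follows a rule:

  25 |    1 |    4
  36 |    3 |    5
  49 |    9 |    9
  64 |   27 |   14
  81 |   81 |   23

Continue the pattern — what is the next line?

First component: 25, 36, 49, 64, 81 → 100 (perfect squares: 5², 6², 7², …).
Second component — ×3 each step: 1, 3, 9, 27, 81 → 243.
Third component: each term is the sum of the two before it; 4, 5, 9, 14, 23 → 37.
Combining the parts gives 100  243  37.

100  243  37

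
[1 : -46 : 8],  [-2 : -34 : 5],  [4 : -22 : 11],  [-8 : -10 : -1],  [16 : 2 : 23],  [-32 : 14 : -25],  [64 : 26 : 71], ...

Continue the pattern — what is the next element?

First coordinate: ×(-2) each step; 1, -2, 4, -8, 16, -32, 64 → -128.
Second coordinate: +12 each step, so -46, -34, -22, -10, 2, 14, 26 → 38.
Third coordinate: always 7 more than the first coordinate; 8, 5, 11, -1, 23, -25, 71 → -121.
Combining the parts gives [-128 : 38 : -121].

[-128 : 38 : -121]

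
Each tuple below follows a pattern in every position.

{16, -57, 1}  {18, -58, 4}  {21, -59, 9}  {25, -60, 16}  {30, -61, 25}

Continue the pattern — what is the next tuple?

{36, -62, 36}

First slot: 16, 18, 21, 25, 30 → 36 (differences are 2, 3, 4, … (increasing by 1 each time)).
Second slot goes -57, -58, -59, -60, -61 → -62 (−1 each step).
Third slot — perfect squares: 1², 2², 3², …: 1, 4, 9, 16, 25 → 36.
Putting it together: {36, -62, 36}.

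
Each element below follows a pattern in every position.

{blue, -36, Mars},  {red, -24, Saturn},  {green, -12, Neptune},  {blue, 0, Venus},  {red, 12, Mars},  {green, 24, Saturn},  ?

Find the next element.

{blue, 36, Neptune}

Colour: blue, red, green, blue, red, green → blue (repeats blue → red → green).
Second part: -36, -24, -12, 0, 12, 24 → 36 (+12 each step).
Planet: repeats Mars → Saturn → Neptune → Venus, so Mars, Saturn, Neptune, Venus, Mars, Saturn → Neptune.
Combining the parts gives {blue, 36, Neptune}.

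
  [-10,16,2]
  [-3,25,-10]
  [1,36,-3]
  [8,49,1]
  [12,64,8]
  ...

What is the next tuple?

[19,81,12]

First component: alternating steps +7, +4, +7, +4, …, so -10, -3, 1, 8, 12 → 19.
Second component goes 16, 25, 36, 49, 64 → 81 (perfect squares: 4², 5², 6², …).
For the third component, always the previous value of the first component: 2, -10, -3, 1, 8 → 12.
Combining the parts gives [19,81,12].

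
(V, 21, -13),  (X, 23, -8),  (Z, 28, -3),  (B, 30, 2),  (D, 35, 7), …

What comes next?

Letter goes V, X, Z, B, D → F (letters move forward 2 places in the alphabet, wrapping Z→A).
Second coordinate: alternating steps +2, +5, +2, +5, …; 21, 23, 28, 30, 35 → 37.
Third coordinate goes -13, -8, -3, 2, 7 → 12 (+5 each step).
Combining the parts gives (F, 37, 12).

(F, 37, 12)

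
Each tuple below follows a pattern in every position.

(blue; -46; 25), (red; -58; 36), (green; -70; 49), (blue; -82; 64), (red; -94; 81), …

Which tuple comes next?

(green; -106; 100)

Colour: repeats blue → red → green; blue, red, green, blue, red → green.
Second coordinate: -46, -58, -70, -82, -94 → -106 (−12 each step).
Third coordinate: perfect squares: 5², 6², 7², …; 25, 36, 49, 64, 81 → 100.
Putting it together: (green; -106; 100).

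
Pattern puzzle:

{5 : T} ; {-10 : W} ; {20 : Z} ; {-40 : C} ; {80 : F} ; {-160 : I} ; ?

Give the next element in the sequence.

{320 : L}

For the first value, ×(-2) each step: 5, -10, 20, -40, 80, -160 → 320.
Letter: T, W, Z, C, F, I → L (letters move forward 3 places in the alphabet, wrapping Z→A).
So the next element is {320 : L}.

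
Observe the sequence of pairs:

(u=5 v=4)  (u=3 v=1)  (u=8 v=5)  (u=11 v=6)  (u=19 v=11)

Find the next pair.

(u=30 v=17)

For the u, each term is the sum of the two before it: 5, 3, 8, 11, 19 → 30.
V — each term is the sum of the two before it: 4, 1, 5, 6, 11 → 17.
So the next pair is (u=30 v=17).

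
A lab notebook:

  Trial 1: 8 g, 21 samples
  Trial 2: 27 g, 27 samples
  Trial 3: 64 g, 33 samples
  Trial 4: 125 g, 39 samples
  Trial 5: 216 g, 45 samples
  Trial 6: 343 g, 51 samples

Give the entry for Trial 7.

G: 8, 27, 64, 125, 216, 343 → 512 (perfect cubes: 2³, 3³, 4³, …).
Samples: +6 each step, so 21, 27, 33, 39, 45, 51 → 57.
So the next line is 512 g, 57 samples.

512 g, 57 samples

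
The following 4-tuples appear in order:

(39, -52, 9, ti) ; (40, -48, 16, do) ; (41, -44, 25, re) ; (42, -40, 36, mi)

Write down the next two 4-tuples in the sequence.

First coordinate — +1 each step: 39, 40, 41, 42 → 43 → 44.
Second coordinate: -52, -48, -44, -40 → -36 → -32 (+4 each step).
Third coordinate: 9, 16, 25, 36 → 49 → 64 (perfect squares: 3², 4², 5², …).
Note goes ti, do, re, mi → fa → sol (runs through the solfège scale do→ti).
So the next two 4-tuples are (43, -36, 49, fa) and (44, -32, 64, sol).

(43, -36, 49, fa), (44, -32, 64, sol)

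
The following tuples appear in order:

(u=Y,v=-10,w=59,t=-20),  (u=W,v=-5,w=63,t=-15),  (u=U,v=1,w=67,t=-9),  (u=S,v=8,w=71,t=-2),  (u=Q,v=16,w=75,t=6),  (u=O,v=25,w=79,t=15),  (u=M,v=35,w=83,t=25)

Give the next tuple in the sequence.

U goes Y, W, U, S, Q, O, M → K (letters move back 2 places in the alphabet).
V: -10, -5, 1, 8, 16, 25, 35 → 46 (differences are 5, 6, 7, … (increasing by 1 each time)).
For the w, +4 each step: 59, 63, 67, 71, 75, 79, 83 → 87.
T: always 10 less than the v, so -20, -15, -9, -2, 6, 15, 25 → 36.
Combining the parts gives (u=K,v=46,w=87,t=36).

(u=K,v=46,w=87,t=36)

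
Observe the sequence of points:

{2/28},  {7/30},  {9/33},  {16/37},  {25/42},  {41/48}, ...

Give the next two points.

For the first entry, each term is the sum of the two before it: 2, 7, 9, 16, 25, 41 → 66 → 107.
Second entry goes 28, 30, 33, 37, 42, 48 → 55 → 63 (differences are 2, 3, 4, … (increasing by 1 each time)).
So the next two points are {66/55} and {107/63}.

{66/55}, {107/63}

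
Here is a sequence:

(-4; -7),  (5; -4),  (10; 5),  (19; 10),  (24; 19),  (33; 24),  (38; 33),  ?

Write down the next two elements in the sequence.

For the first part, alternating steps +9, +5, +9, +5, …: -4, 5, 10, 19, 24, 33, 38 → 47 → 52.
For the second part, always the previous value of the first part: -7, -4, 5, 10, 19, 24, 33 → 38 → 47.
So the next two elements are (47; 38) and (52; 47).

(47; 38), (52; 47)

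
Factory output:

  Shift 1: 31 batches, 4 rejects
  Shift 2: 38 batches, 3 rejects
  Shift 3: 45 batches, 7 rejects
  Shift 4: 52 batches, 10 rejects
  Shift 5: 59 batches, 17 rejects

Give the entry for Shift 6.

For the batches, +7 each step: 31, 38, 45, 52, 59 → 66.
For the rejects, each term is the sum of the two before it: 4, 3, 7, 10, 17 → 27.
Putting it together: 66 batches, 27 rejects.

66 batches, 27 rejects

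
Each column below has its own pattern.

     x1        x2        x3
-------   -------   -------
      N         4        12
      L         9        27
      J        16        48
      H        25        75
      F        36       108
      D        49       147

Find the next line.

Column x1: N, L, J, H, F, D → B (letters move back 2 places in the alphabet).
Column x2: perfect squares: 2², 3², 4², …, so 4, 9, 16, 25, 36, 49 → 64.
For the column x3, always 3 × the column x2: 12, 27, 48, 75, 108, 147 → 192.
Combining the parts gives B  64  192.

B  64  192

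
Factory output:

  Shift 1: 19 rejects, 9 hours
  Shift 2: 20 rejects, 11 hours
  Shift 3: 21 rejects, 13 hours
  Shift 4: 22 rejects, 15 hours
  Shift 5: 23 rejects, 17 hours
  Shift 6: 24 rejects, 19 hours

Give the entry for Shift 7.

25 rejects, 21 hours

For the rejects, +1 each step: 19, 20, 21, 22, 23, 24 → 25.
Hours: +2 each step, so 9, 11, 13, 15, 17, 19 → 21.
So the next row is 25 rejects, 21 hours.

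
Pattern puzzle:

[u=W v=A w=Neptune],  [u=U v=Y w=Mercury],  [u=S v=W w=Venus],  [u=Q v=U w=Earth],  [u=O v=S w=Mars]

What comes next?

U goes W, U, S, Q, O → M (letters move back 2 places in the alphabet).
V: letters move back 2 places in the alphabet, wrapping A→Z, so A, Y, W, U, S → Q.
W goes Neptune, Mercury, Venus, Earth, Mars → Jupiter (runs through the planets Mercury→Neptune).
So the next term is [u=M v=Q w=Jupiter].

[u=M v=Q w=Jupiter]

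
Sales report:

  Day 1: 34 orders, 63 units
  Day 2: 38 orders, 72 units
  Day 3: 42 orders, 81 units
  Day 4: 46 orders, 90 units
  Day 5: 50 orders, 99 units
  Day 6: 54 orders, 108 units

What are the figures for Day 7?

Orders: +4 each step, so 34, 38, 42, 46, 50, 54 → 58.
Units — +9 each step: 63, 72, 81, 90, 99, 108 → 117.
Combining the parts gives 58 orders, 117 units.

58 orders, 117 units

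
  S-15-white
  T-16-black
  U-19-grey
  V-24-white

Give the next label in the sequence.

W-31-black

Letter: S, T, U, V → W (letters move forward 1 place in the alphabet).
Second component: 15, 16, 19, 24 → 31 (differences are 1, 3, 5, … (increasing by 2 each time)).
For the shade, repeats white → black → grey: white, black, grey, white → black.
Combining the parts gives W-31-black.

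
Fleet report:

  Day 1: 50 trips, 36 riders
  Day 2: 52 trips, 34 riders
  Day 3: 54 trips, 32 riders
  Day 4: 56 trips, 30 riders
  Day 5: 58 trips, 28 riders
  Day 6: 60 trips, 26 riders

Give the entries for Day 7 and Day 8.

Trips: +2 each step; 50, 52, 54, 56, 58, 60 → 62 → 64.
Riders — together with the trips always sums to 86: 36, 34, 32, 30, 28, 26 → 24 → 22.
So the next two lines are 62 trips, 24 riders and 64 trips, 22 riders.

62 trips, 24 riders; 64 trips, 22 riders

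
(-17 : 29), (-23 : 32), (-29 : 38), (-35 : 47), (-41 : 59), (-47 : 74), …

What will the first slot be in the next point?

First slot: −6 each step; -17, -23, -29, -35, -41, -47 → -53.

-53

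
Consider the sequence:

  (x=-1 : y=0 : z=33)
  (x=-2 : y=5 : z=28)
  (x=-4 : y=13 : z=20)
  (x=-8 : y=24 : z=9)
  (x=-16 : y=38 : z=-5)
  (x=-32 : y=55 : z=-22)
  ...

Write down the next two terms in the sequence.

(x=-64 : y=75 : z=-42), (x=-128 : y=98 : z=-65)

X: -1, -2, -4, -8, -16, -32 → -64 → -128 (×2 each step).
Y: 0, 5, 13, 24, 38, 55 → 75 → 98 (differences are 5, 8, 11, … (increasing by 3 each time)).
Z: together with the y always sums to 33; 33, 28, 20, 9, -5, -22 → -42 → -65.
So the next two terms are (x=-64 : y=75 : z=-42) and (x=-128 : y=98 : z=-65).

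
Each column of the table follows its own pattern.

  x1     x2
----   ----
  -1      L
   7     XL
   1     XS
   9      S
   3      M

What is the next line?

Column x1 — alternating steps +8, −6, +8, −6, …: -1, 7, 1, 9, 3 → 11.
Column x2 goes L, XL, XS, S, M → L (runs through clothing sizes XS→XL).
Putting it together: 11  L.

11  L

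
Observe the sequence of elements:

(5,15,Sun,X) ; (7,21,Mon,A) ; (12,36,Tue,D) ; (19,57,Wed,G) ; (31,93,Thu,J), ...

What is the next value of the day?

Day: runs through the weekdays Mon→Sun; Sun, Mon, Tue, Wed, Thu → Fri.

Fri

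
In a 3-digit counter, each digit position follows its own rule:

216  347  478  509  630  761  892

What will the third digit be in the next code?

3

Third digit: +1 each step, mod 10; 6, 7, 8, 9, 0, 1, 2 → 3.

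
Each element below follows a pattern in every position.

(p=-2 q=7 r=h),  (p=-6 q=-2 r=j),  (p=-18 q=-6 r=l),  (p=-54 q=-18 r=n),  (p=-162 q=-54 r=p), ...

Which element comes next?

P goes -2, -6, -18, -54, -162 → -486 (×3 each step).
Q: always the previous value of the p, so 7, -2, -6, -18, -54 → -162.
For the r, letters move forward 2 places in the alphabet: h, j, l, n, p → r.
Combining the parts gives (p=-486 q=-162 r=r).

(p=-486 q=-162 r=r)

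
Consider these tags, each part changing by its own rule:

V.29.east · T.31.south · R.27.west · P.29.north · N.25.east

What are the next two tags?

L.27.south, J.23.west

For the letter, letters move back 2 places in the alphabet: V, T, R, P, N → L → J.
Second component goes 29, 31, 27, 29, 25 → 27 → 23 (alternating steps +2, −4, +2, −4, …).
Direction: repeats east → south → west → north, so east, south, west, north, east → south → west.
Putting the parts together: L.27.south and then J.23.west.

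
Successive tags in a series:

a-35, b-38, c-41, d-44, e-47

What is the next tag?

f-50

Letter: letters move forward 1 place in the alphabet, so a, b, c, d, e → f.
Second component: +3 each step; 35, 38, 41, 44, 47 → 50.
Combining the parts gives f-50.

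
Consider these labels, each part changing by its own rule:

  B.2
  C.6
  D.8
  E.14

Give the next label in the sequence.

Letter: letters move forward 1 place in the alphabet, so B, C, D, E → F.
Second component: 2, 6, 8, 14 → 22 (each term is the sum of the two before it).
So the next label is F.22.

F.22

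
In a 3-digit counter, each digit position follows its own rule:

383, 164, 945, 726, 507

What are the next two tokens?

388 then 169

First digit: 3, 1, 9, 7, 5 → 3 → 1 (−2 each step, mod 10).
Second digit: −2 each step, mod 10, so 8, 6, 4, 2, 0 → 8 → 6.
Third digit — +1 each step, mod 10: 3, 4, 5, 6, 7 → 8 → 9.
Putting the parts together: 388 and then 169.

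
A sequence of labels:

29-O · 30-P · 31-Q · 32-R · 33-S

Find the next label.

34-T

First component: 29, 30, 31, 32, 33 → 34 (+1 each step).
Letter goes O, P, Q, R, S → T (letters move forward 1 place in the alphabet).
Putting it together: 34-T.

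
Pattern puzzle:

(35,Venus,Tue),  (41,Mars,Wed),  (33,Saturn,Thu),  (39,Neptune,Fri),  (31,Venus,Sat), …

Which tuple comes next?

(37,Mars,Sun)

First value — alternating steps +6, −8, +6, −8, …: 35, 41, 33, 39, 31 → 37.
Planet: repeats Venus → Mars → Saturn → Neptune; Venus, Mars, Saturn, Neptune, Venus → Mars.
Day — runs through the weekdays Mon→Sun: Tue, Wed, Thu, Fri, Sat → Sun.
Combining the parts gives (37,Mars,Sun).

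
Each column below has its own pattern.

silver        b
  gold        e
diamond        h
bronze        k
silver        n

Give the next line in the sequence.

gold  q

Rank: repeats silver → gold → diamond → bronze, so silver, gold, diamond, bronze, silver → gold.
Letter: letters move forward 3 places in the alphabet, so b, e, h, k, n → q.
Putting it together: gold  q.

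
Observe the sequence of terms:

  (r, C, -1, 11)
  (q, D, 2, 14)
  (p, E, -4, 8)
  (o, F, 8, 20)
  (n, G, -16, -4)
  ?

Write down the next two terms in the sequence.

First letter: letters move back 1 place in the alphabet, so r, q, p, o, n → m → l.
Second letter goes C, D, E, F, G → H → I (letters move forward 1 place in the alphabet).
Third slot: ×(-2) each step; -1, 2, -4, 8, -16 → 32 → -64.
Fourth slot: always 12 more than the third slot; 11, 14, 8, 20, -4 → 44 → -52.
Putting the parts together: (m, H, 32, 44) and then (l, I, -64, -52).

(m, H, 32, 44), (l, I, -64, -52)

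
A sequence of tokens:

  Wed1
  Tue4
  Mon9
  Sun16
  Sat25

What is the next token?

Day: runs backward through the weekdays Mon→Sun, so Wed, Tue, Mon, Sun, Sat → Fri.
Second component goes 1, 4, 9, 16, 25 → 36 (perfect squares: 1², 2², 3², …).
Putting it together: Fri36.

Fri36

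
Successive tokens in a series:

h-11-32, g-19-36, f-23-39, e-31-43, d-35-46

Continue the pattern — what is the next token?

For the letter, letters move back 1 place in the alphabet: h, g, f, e, d → c.
Second component — alternating steps +8, +4, +8, +4, …: 11, 19, 23, 31, 35 → 43.
Third component — alternating steps +4, +3, +4, +3, …: 32, 36, 39, 43, 46 → 50.
So the next token is c-43-50.

c-43-50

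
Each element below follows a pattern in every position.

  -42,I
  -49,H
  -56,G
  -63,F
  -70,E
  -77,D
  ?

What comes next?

First part — −7 each step: -42, -49, -56, -63, -70, -77 → -84.
Letter goes I, H, G, F, E, D → C (letters move back 1 place in the alphabet).
Putting it together: -84,C.

-84,C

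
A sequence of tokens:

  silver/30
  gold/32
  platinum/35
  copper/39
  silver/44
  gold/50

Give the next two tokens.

platinum/57, copper/65

Metal: silver, gold, platinum, copper, silver, gold → platinum → copper (repeats silver → gold → platinum → copper).
Second component goes 30, 32, 35, 39, 44, 50 → 57 → 65 (differences are 2, 3, 4, … (increasing by 1 each time)).
So the next two tokens are platinum/57 and copper/65.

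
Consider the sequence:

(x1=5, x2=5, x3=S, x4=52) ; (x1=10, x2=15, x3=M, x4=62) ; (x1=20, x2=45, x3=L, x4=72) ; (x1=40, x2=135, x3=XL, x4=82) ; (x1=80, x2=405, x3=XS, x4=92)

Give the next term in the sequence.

(x1=160, x2=1215, x3=S, x4=102)

X1: ×2 each step; 5, 10, 20, 40, 80 → 160.
X2: ×3 each step; 5, 15, 45, 135, 405 → 1215.
X3: runs through clothing sizes XS→XL, so S, M, L, XL, XS → S.
X4: +10 each step; 52, 62, 72, 82, 92 → 102.
Putting it together: (x1=160, x2=1215, x3=S, x4=102).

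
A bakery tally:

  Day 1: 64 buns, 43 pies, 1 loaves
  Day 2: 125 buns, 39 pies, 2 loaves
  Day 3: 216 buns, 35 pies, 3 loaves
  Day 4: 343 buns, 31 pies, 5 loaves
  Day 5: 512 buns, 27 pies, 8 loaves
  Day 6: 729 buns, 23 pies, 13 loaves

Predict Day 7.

1000 buns, 19 pies, 21 loaves

For the buns, perfect cubes: 4³, 5³, 6³, …: 64, 125, 216, 343, 512, 729 → 1000.
For the pies, −4 each step: 43, 39, 35, 31, 27, 23 → 19.
Loaves goes 1, 2, 3, 5, 8, 13 → 21 (each term is the sum of the two before it).
So the next line is 1000 buns, 19 pies, 21 loaves.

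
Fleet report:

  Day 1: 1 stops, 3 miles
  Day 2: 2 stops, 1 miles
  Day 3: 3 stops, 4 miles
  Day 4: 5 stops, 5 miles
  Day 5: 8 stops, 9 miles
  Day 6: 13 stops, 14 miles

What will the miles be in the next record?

For the miles, each term is the sum of the two before it: 3, 1, 4, 5, 9, 14 → 23.

23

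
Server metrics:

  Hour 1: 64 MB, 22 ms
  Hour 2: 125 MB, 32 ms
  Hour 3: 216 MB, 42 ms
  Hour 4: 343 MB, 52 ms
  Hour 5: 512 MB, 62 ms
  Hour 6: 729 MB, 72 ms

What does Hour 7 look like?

1000 MB, 82 ms

MB goes 64, 125, 216, 343, 512, 729 → 1000 (perfect cubes: 4³, 5³, 6³, …).
For the ms, +10 each step: 22, 32, 42, 52, 62, 72 → 82.
Combining the parts gives 1000 MB, 82 ms.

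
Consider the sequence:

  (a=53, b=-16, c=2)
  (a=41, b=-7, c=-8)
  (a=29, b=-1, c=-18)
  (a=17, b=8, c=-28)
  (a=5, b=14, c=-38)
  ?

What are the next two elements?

(a=-7, b=23, c=-48), (a=-19, b=29, c=-58)

A: −12 each step; 53, 41, 29, 17, 5 → -7 → -19.
B — alternating steps +9, +6, +9, +6, …: -16, -7, -1, 8, 14 → 23 → 29.
C: −10 each step; 2, -8, -18, -28, -38 → -48 → -58.
So the next two elements are (a=-7, b=23, c=-48) and (a=-19, b=29, c=-58).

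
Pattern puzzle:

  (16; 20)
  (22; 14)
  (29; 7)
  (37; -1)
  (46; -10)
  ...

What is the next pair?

(56; -20)

First part: differences are 6, 7, 8, … (increasing by 1 each time); 16, 22, 29, 37, 46 → 56.
Second part: together with the first part always sums to 36; 20, 14, 7, -1, -10 → -20.
So the next pair is (56; -20).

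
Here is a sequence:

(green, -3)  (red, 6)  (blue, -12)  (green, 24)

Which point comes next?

(red, -48)

Colour — repeats green → red → blue: green, red, blue, green → red.
Second slot goes -3, 6, -12, 24 → -48 (×(-2) each step).
So the next point is (red, -48).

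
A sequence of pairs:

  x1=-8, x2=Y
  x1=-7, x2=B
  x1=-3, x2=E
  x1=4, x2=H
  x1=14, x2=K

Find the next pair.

X1 — differences are 1, 4, 7, … (increasing by 3 each time): -8, -7, -3, 4, 14 → 27.
X2: letters move forward 3 places in the alphabet, wrapping Z→A, so Y, B, E, H, K → N.
So the next pair is x1=27, x2=N.

x1=27, x2=N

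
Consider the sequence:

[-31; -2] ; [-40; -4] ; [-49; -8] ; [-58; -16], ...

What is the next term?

First entry goes -31, -40, -49, -58 → -67 (−9 each step).
Second entry — ×2 each step: -2, -4, -8, -16 → -32.
Combining the parts gives [-67; -32].

[-67; -32]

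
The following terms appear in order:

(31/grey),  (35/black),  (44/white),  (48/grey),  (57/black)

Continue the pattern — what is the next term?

For the first part, alternating steps +4, +9, +4, +9, …: 31, 35, 44, 48, 57 → 61.
Shade: repeats grey → black → white; grey, black, white, grey, black → white.
So the next term is (61/white).

(61/white)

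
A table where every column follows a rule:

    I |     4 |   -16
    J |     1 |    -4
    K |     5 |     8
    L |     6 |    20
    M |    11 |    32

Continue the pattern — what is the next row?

Letter: letters move forward 1 place in the alphabet; I, J, K, L, M → N.
Second component: 4, 1, 5, 6, 11 → 17 (each term is the sum of the two before it).
Third component: -16, -4, 8, 20, 32 → 44 (+12 each step).
Combining the parts gives N  17  44.

N  17  44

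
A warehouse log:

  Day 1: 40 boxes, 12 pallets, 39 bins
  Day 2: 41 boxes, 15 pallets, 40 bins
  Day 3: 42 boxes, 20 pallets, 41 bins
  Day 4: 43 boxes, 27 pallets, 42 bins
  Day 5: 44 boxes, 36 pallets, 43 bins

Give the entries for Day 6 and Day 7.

45 boxes, 47 pallets, 44 bins; 46 boxes, 60 pallets, 45 bins

For the boxes, +1 each step: 40, 41, 42, 43, 44 → 45 → 46.
Pallets: differences are 3, 5, 7, … (increasing by 2 each time), so 12, 15, 20, 27, 36 → 47 → 60.
Bins: always 1 less than the boxes, so 39, 40, 41, 42, 43 → 44 → 45.
Putting the parts together: 45 boxes, 47 pallets, 44 bins and then 46 boxes, 60 pallets, 45 bins.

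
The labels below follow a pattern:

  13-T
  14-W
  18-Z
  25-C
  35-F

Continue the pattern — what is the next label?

First component: differences are 1, 4, 7, … (increasing by 3 each time), so 13, 14, 18, 25, 35 → 48.
Letter: letters move forward 3 places in the alphabet, wrapping Z→A; T, W, Z, C, F → I.
So the next label is 48-I.

48-I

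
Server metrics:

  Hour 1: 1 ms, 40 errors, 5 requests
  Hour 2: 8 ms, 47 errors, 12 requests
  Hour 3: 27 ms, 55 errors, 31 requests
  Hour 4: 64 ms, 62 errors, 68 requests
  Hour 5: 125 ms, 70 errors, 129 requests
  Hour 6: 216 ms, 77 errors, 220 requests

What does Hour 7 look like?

343 ms, 85 errors, 347 requests

Ms: 1, 8, 27, 64, 125, 216 → 343 (perfect cubes: 1³, 2³, 3³, …).
Errors — alternating steps +7, +8, +7, +8, …: 40, 47, 55, 62, 70, 77 → 85.
For the requests, always 4 more than the ms: 5, 12, 31, 68, 129, 220 → 347.
So the next line is 343 ms, 85 errors, 347 requests.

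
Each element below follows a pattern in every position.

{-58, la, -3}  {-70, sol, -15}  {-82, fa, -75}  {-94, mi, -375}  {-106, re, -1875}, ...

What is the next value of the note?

do

Note goes la, sol, fa, mi, re → do (runs backward through the solfège scale do→ti).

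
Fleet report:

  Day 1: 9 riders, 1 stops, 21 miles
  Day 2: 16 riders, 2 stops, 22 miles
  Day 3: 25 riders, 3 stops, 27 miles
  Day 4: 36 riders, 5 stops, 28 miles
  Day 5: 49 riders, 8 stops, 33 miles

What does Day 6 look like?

64 riders, 13 stops, 34 miles

Riders: perfect squares: 3², 4², 5², …, so 9, 16, 25, 36, 49 → 64.
Stops — each term is the sum of the two before it: 1, 2, 3, 5, 8 → 13.
Miles: alternating steps +1, +5, +1, +5, …, so 21, 22, 27, 28, 33 → 34.
Putting it together: 64 riders, 13 stops, 34 miles.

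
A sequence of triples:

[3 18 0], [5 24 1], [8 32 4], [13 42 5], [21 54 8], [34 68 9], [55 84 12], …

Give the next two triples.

[89 102 13], [144 122 16]

First part goes 3, 5, 8, 13, 21, 34, 55 → 89 → 144 (each term is the sum of the two before it).
Second part: differences are 6, 8, 10, … (increasing by 2 each time); 18, 24, 32, 42, 54, 68, 84 → 102 → 122.
Third part goes 0, 1, 4, 5, 8, 9, 12 → 13 → 16 (alternating steps +1, +3, +1, +3, …).
So the next two triples are [89 102 13] and [144 122 16].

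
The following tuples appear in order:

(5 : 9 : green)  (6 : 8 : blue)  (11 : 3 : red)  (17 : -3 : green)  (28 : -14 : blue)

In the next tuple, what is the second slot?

-31

For the first slot, each term is the sum of the two before it: 5, 6, 11, 17, 28 → 45.
Second slot — together with the first slot always sums to 14: 9, 8, 3, -3, -14 → -31.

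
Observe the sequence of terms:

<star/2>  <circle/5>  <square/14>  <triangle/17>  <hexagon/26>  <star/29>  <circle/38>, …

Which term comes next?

Shape — repeats star → circle → square → triangle → hexagon: star, circle, square, triangle, hexagon, star, circle → square.
For the second slot, alternating steps +3, +9, +3, +9, …: 2, 5, 14, 17, 26, 29, 38 → 41.
Putting it together: <square/41>.

<square/41>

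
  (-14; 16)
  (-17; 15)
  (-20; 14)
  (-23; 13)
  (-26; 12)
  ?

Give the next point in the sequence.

First component: −3 each step, so -14, -17, -20, -23, -26 → -29.
Second component: −1 each step; 16, 15, 14, 13, 12 → 11.
So the next point is (-29; 11).

(-29; 11)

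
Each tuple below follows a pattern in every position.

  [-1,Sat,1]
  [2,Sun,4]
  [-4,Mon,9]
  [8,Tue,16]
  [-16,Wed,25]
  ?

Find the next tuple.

[32,Thu,36]

First value: ×(-2) each step; -1, 2, -4, 8, -16 → 32.
Day: runs through the weekdays Mon→Sun, so Sat, Sun, Mon, Tue, Wed → Thu.
For the third value, perfect squares: 1², 2², 3², …: 1, 4, 9, 16, 25 → 36.
So the next tuple is [32,Thu,36].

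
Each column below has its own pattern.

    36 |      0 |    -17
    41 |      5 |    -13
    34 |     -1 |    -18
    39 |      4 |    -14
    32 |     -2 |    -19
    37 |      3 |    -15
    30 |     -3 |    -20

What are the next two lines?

First component: 36, 41, 34, 39, 32, 37, 30 → 35 → 28 (alternating steps +5, −7, +5, −7, …).
Second component: alternating steps +5, −6, +5, −6, …, so 0, 5, -1, 4, -2, 3, -3 → 2 → -4.
Third component goes -17, -13, -18, -14, -19, -15, -20 → -16 → -21 (alternating steps +4, −5, +4, −5, …).
Putting the parts together: 35  2  -16 and then 28  -4  -21.

35  2  -16; 28  -4  -21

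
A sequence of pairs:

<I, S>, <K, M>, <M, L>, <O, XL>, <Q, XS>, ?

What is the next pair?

Letter: I, K, M, O, Q → S (letters move forward 2 places in the alphabet).
Size: runs through clothing sizes XS→XL; S, M, L, XL, XS → S.
Putting it together: <S, S>.

<S, S>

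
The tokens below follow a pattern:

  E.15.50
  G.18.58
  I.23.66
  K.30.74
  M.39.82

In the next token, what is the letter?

Letter: letters move forward 2 places in the alphabet; E, G, I, K, M → O.

O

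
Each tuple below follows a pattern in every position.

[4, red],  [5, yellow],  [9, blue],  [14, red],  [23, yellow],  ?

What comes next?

First coordinate goes 4, 5, 9, 14, 23 → 37 (each term is the sum of the two before it).
Colour: repeats red → yellow → blue, so red, yellow, blue, red, yellow → blue.
Putting it together: [37, blue].

[37, blue]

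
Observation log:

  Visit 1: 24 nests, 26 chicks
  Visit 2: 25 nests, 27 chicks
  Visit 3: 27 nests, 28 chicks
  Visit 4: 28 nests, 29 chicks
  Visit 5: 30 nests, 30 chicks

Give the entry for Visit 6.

31 nests, 31 chicks

Nests: alternating steps +1, +2, +1, +2, …, so 24, 25, 27, 28, 30 → 31.
Chicks — +1 each step: 26, 27, 28, 29, 30 → 31.
Putting it together: 31 nests, 31 chicks.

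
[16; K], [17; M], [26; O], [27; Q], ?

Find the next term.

[36; S]

First component: 16, 17, 26, 27 → 36 (alternating steps +1, +9, +1, +9, …).
Letter goes K, M, O, Q → S (letters move forward 2 places in the alphabet).
So the next term is [36; S].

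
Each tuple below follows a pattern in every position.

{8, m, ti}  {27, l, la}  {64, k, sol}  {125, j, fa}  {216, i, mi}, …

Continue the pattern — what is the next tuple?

First entry — perfect cubes: 2³, 3³, 4³, …: 8, 27, 64, 125, 216 → 343.
Letter: letters move back 1 place in the alphabet; m, l, k, j, i → h.
For the note, runs backward through the solfège scale do→ti: ti, la, sol, fa, mi → re.
Combining the parts gives {343, h, re}.

{343, h, re}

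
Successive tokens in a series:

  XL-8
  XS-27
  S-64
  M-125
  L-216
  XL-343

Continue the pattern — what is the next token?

XS-512

Size: repeats XL → XS → S → M → L, so XL, XS, S, M, L, XL → XS.
Second component: perfect cubes: 2³, 3³, 4³, …; 8, 27, 64, 125, 216, 343 → 512.
So the next token is XS-512.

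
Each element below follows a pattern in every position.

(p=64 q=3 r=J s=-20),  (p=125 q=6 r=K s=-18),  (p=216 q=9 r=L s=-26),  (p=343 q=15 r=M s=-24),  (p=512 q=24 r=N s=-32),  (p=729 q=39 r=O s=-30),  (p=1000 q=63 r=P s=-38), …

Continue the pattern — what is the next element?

P: 64, 125, 216, 343, 512, 729, 1000 → 1331 (perfect cubes: 4³, 5³, 6³, …).
Q: 3, 6, 9, 15, 24, 39, 63 → 102 (each term is the sum of the two before it).
R: letters move forward 1 place in the alphabet, so J, K, L, M, N, O, P → Q.
S: -20, -18, -26, -24, -32, -30, -38 → -36 (alternating steps +2, −8, +2, −8, …).
Putting it together: (p=1331 q=102 r=Q s=-36).

(p=1331 q=102 r=Q s=-36)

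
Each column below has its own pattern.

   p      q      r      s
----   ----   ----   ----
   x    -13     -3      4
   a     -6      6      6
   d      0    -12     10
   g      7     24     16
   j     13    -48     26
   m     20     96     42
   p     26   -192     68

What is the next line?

Column p — letters move forward 3 places in the alphabet, wrapping Z→A: x, a, d, g, j, m, p → s.
For the column q, alternating steps +7, +6, +7, +6, …: -13, -6, 0, 7, 13, 20, 26 → 33.
For the column r, ×(-2) each step: -3, 6, -12, 24, -48, 96, -192 → 384.
Column s: each term is the sum of the two before it; 4, 6, 10, 16, 26, 42, 68 → 110.
Combining the parts gives s  33  384  110.

s  33  384  110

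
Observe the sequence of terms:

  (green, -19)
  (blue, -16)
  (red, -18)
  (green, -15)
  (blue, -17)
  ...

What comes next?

Colour: repeats green → blue → red, so green, blue, red, green, blue → red.
Second value — alternating steps +3, −2, +3, −2, …: -19, -16, -18, -15, -17 → -14.
Putting it together: (red, -14).

(red, -14)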